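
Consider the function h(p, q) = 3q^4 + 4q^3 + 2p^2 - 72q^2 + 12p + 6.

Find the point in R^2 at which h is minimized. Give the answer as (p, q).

h(p,q) separates as A(p) + B(q) + 6, so its minimum is min A + min B + 6.
A'(p) = 4p + 12 vanishes at p ∈ {-3}; B'(q) = 12q(q - 3)(q + 4) vanishes at q ∈ {-4, 0, 3}.
Local minima of A (where A''>0): A(-3)=-18. Local minima of B: B(-4)=-640, B(3)=-297.
So the global minimum of h is A(-3) + B(-4) + 6 = -18 − 640 + 6 = -652, attained at (-3, -4).

(-3, -4)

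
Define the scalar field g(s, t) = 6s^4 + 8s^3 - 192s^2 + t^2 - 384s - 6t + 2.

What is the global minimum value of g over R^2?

-2567

g(s,t) separates as P(s) + Q(t) + 2, so its minimum is min P + min Q + 2.
P'(s) = 24(s - 4)(s + 1)(s + 4) vanishes at s ∈ {-4, -1, 4}; Q'(t) = 2(t - 3) vanishes at t ∈ {3}.
Local minima of P (where P''>0): P(-4)=-512, P(4)=-2560. Local minima of Q: Q(3)=-9.
So the global minimum of g is P(4) + Q(3) + 2 = -2560 − 9 + 2 = -2567, attained at (4, 3).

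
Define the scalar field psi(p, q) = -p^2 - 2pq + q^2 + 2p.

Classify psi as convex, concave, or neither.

psi is quadratic, so its Hessian is the constant matrix H = [[-2, -2], [-2, 2]].
det(H) = -8, tr(H) = 0.
det(H) < 0, so H is indefinite: neither convex nor concave.

neither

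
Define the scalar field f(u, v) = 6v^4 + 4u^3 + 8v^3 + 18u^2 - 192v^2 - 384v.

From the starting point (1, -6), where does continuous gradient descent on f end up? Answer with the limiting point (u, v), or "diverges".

(0, -4)

f is separable, so gradient descent decouples: u follows -∂f/∂u, v follows -∂f/∂v.
∂f/∂u = 12u(u + 3); at u=1 this is 48, so u decreases.
∂f/∂v = 24(v - 4)(v + 1)(v + 4); at v=-6 this is -2400, so v increases.
u converges to its nearest critical value 0 (a local min of the u-part); v converges to -4. The iterate converges to (0, -4).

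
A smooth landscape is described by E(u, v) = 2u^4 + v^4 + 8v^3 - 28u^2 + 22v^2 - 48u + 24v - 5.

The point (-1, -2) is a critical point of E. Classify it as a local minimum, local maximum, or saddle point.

local maximum

The mixed partial ∂²E/∂u∂v is 0, so the Hessian at any point is diag(E_uu, E_vv) = diag(8(3u^2 - 7), 4(3v^2 + 12v + 11)).
At (-1, -2): H = diag(-32, -4).
Both eigenvalues are negative, so H is negative definite: a local maximum.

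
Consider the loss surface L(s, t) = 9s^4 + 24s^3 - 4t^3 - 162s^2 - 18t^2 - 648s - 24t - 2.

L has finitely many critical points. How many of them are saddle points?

L separates as a function of s plus a function of t, so ∇L=0 decouples.
∂L/∂s = 36(s - 3)(s + 2)(s + 3) = 0 at s ∈ {-3, -2, 3}; ∂L/∂t = -12(t + 1)(t + 2) = 0 at t ∈ {-2, -1}.
The Hessian is diagonal: diag(L_ss, L_tt). Second derivatives: L_ss(-3)=216, L_ss(-2)=-180, L_ss(3)=1080; L_tt(-2)=12, L_tt(-1)=-12.
Saddle points occur where the two diagonal entries have opposite signs: (-3, -1), (-2, -2), (3, -1). Count: 3.

3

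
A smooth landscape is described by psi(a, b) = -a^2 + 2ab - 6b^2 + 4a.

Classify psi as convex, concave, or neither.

concave

psi is quadratic, so its Hessian is the constant matrix H = [[-2, 2], [2, -12]].
det(H) = 20, tr(H) = -14.
det(H) > 0 and tr(H) < 0, so H is negative definite everywhere: concave.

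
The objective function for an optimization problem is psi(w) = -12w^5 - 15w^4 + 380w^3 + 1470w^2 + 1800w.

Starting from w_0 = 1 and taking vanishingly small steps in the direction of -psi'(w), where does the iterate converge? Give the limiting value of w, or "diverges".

-1

psi'(w) = -60(w - 5)(w + 1)(w + 2)(w + 3), so psi'(1) = 5760.
Gradient descent moves in the -psi' direction, i.e. w is decreasing.
The nearest critical point in that direction is w = -1, where psi'' = 720 > 0 (a local minimum). The iterate converges there.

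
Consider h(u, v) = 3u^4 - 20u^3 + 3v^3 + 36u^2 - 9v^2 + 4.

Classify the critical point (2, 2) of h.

The mixed partial ∂²h/∂u∂v is 0, so the Hessian at any point is diag(h_uu, h_vv) = diag(12(3u^2 - 10u + 6), 18(v - 1)).
At (2, 2): H = diag(-24, 18).
The eigenvalues have opposite signs, so H is indefinite: a saddle point.

saddle point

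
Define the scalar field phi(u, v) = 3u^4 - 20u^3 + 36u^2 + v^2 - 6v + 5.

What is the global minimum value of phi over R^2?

phi(u,v) separates as P(u) + Q(v) + 5, so its minimum is min P + min Q + 5.
P'(u) = 12u(u - 3)(u - 2) vanishes at u ∈ {0, 2, 3}; Q'(v) = 2v - 6 vanishes at v ∈ {3}.
Local minima of P (where P''>0): P(0)=0, P(3)=27. Local minima of Q: Q(3)=-9.
So the global minimum of phi is P(0) + Q(3) + 5 = 0 − 9 + 5 = -4, attained at (0, 3).

-4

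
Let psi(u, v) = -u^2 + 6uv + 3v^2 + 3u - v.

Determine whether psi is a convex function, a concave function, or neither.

psi is quadratic, so its Hessian is the constant matrix H = [[-2, 6], [6, 6]].
det(H) = -48, tr(H) = 4.
det(H) < 0, so H is indefinite: neither convex nor concave.

neither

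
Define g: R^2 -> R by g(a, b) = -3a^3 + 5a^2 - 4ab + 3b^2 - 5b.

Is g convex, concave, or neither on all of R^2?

The term -3a^3 is cubic, so the Hessian is not constant.
∂²g/∂a² = -18a + 10, which takes both signs as a varies (negative for sufficiently large a). A diagonal entry of the Hessian changing sign means the Hessian is neither positive- nor negative-semidefinite on all of R^2.

neither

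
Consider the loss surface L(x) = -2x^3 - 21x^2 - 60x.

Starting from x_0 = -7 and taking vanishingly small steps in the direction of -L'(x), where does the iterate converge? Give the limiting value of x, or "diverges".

L'(x) = -6(x + 2)(x + 5), so L'(-7) = -60.
Gradient descent moves in the -L' direction, i.e. x is increasing.
The nearest critical point in that direction is x = -5, where L'' = 18 > 0 (a local minimum). The iterate converges there.

-5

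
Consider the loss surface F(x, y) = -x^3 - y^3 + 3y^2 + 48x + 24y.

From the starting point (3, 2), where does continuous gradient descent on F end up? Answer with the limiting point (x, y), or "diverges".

F is separable, so gradient descent decouples: x follows -∂F/∂x, y follows -∂F/∂y.
∂F/∂x = -3(x - 4)(x + 4); at x=3 this is 21, so x decreases.
∂F/∂y = -3(y - 4)(y + 2); at y=2 this is 24, so y decreases.
x converges to its nearest critical value -4 (a local min of the x-part); y converges to -2. The iterate converges to (-4, -2).

(-4, -2)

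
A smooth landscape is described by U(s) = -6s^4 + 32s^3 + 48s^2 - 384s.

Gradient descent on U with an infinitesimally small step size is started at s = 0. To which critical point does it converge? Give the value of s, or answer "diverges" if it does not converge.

U'(s) = -24(s - 4)(s - 2)(s + 2), so U'(0) = -384.
Gradient descent moves in the -U' direction, i.e. s is increasing.
The nearest critical point in that direction is s = 2, where U'' = 192 > 0 (a local minimum). The iterate converges there.

2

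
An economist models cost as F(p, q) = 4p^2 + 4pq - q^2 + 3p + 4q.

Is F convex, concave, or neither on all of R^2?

F is quadratic, so its Hessian is the constant matrix H = [[8, 4], [4, -2]].
det(H) = -32, tr(H) = 6.
det(H) < 0, so H is indefinite: neither convex nor concave.

neither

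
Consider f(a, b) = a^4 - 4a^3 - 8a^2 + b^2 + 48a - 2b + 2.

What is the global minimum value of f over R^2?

-79

f(a,b) separates as P(a) + Q(b) + 2, so its minimum is min P + min Q + 2.
P'(a) = 4(a - 3)(a - 2)(a + 2) vanishes at a ∈ {-2, 2, 3}; Q'(b) = 2b - 2 vanishes at b ∈ {1}.
Local minima of P (where P''>0): P(-2)=-80, P(3)=45. Local minima of Q: Q(1)=-1.
So the global minimum of f is P(-2) + Q(1) + 2 = -80 − 1 + 2 = -79, attained at (-2, 1).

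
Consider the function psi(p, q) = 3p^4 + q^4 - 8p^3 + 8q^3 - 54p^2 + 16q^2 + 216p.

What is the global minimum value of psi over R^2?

psi(p,q) separates as A(p) + B(q), so its minimum is min A + min B.
A'(p) = 12(p - 3)(p - 2)(p + 3) vanishes at p ∈ {-3, 2, 3}; B'(q) = 4q(q + 2)(q + 4) vanishes at q ∈ {-4, -2, 0}.
Local minima of A (where A''>0): A(-3)=-675, A(3)=189. Local minima of B: B(-4)=0, B(0)=0.
So the global minimum of psi is A(-3) + B(-4) = -675 + 0 = -675, attained at (-3, -4).

-675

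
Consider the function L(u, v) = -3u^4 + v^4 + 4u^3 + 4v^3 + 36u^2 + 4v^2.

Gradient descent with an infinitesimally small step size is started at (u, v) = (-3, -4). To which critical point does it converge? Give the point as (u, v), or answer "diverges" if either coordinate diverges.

diverges

L is separable, so gradient descent decouples: u follows -∂L/∂u, v follows -∂L/∂v.
∂L/∂u = -12u(u - 3)(u + 2); at u=-3 this is 216, so u decreases.
∂L/∂v = 4v(v + 1)(v + 2); at v=-4 this is -96, so v increases.
The u-coordinate has no critical point in that direction and runs off to infinity.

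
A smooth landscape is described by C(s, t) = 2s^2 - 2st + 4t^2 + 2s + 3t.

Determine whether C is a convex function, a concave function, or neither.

C is quadratic, so its Hessian is the constant matrix H = [[4, -2], [-2, 8]].
det(H) = 28, tr(H) = 12.
det(H) > 0 and tr(H) > 0, so H is positive definite everywhere: convex.

convex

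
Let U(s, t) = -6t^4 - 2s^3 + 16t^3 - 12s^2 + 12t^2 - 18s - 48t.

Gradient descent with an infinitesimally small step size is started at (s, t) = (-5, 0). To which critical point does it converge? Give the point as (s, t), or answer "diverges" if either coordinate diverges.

(-3, 1)

U is separable, so gradient descent decouples: s follows -∂U/∂s, t follows -∂U/∂t.
∂U/∂s = -6(s + 1)(s + 3); at s=-5 this is -48, so s increases.
∂U/∂t = -24(t - 2)(t - 1)(t + 1); at t=0 this is -48, so t increases.
s converges to its nearest critical value -3 (a local min of the s-part); t converges to 1. The iterate converges to (-3, 1).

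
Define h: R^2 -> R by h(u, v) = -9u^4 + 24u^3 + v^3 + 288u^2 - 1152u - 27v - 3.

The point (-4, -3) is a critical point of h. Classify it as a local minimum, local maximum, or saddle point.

local maximum

The mixed partial ∂²h/∂u∂v is 0, so the Hessian at any point is diag(h_uu, h_vv) = diag(36(-3u^2 + 4u + 16), 6v).
At (-4, -3): H = diag(-1728, -18).
Both eigenvalues are negative, so H is negative definite: a local maximum.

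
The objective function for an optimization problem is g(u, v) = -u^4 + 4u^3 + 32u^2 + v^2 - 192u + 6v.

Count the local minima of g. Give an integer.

g separates as a function of u plus a function of v, so ∇g=0 decouples.
∂g/∂u = -4(u - 4)(u - 3)(u + 4) = 0 at u ∈ {-4, 3, 4}; ∂g/∂v = 2(v + 3) = 0 at v ∈ {-3}.
The Hessian is diagonal: diag(g_uu, g_vv). Second derivatives: g_uu(-4)=-224, g_uu(3)=28, g_uu(4)=-32; g_vv(-3)=2.
Local minima occur where both diagonal entries positive: (3, -3). Count: 1.

1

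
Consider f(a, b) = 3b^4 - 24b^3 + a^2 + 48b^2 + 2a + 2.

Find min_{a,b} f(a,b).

1

f(a,b) separates as P(a) + Q(b) + 2, so its minimum is min P + min Q + 2.
P'(a) = 2a + 2 vanishes at a ∈ {-1}; Q'(b) = 12b(b - 4)(b - 2) vanishes at b ∈ {0, 2, 4}.
Local minima of P (where P''>0): P(-1)=-1. Local minima of Q: Q(0)=0, Q(4)=0.
So the global minimum of f is P(-1) + Q(0) + 2 = -1 + 0 + 2 = 1, attained at (-1, 0).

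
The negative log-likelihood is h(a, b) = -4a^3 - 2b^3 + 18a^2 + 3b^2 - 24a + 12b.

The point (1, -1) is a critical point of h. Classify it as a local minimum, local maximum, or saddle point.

The mixed partial ∂²h/∂a∂b is 0, so the Hessian at any point is diag(h_aa, h_bb) = diag(12(-2a + 3), 6(-2b + 1)).
At (1, -1): H = diag(12, 18).
Both eigenvalues are positive, so H is positive definite: a local minimum.

local minimum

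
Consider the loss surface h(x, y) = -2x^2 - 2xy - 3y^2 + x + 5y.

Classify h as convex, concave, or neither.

concave

h is quadratic, so its Hessian is the constant matrix H = [[-4, -2], [-2, -6]].
det(H) = 20, tr(H) = -10.
det(H) > 0 and tr(H) < 0, so H is negative definite everywhere: concave.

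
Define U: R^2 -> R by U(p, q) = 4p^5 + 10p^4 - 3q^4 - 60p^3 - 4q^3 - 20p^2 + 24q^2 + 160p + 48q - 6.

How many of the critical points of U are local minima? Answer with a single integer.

U separates as a function of p plus a function of q, so ∇U=0 decouples.
∂U/∂p = 20(p - 2)(p - 1)(p + 1)(p + 4) = 0 at p ∈ {-4, -1, 1, 2}; ∂U/∂q = -12(q - 2)(q + 1)(q + 2) = 0 at q ∈ {-2, -1, 2}.
The Hessian is diagonal: diag(U_pp, U_qq). Second derivatives: U_pp(-4)=-1800, U_pp(-1)=360, U_pp(1)=-200, U_pp(2)=360; U_qq(-2)=-48, U_qq(-1)=36, U_qq(2)=-144.
Local minima occur where both diagonal entries positive: (-1, -1), (2, -1). Count: 2.

2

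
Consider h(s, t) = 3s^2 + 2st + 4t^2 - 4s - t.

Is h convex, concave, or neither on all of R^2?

convex

h is quadratic, so its Hessian is the constant matrix H = [[6, 2], [2, 8]].
det(H) = 44, tr(H) = 14.
det(H) > 0 and tr(H) > 0, so H is positive definite everywhere: convex.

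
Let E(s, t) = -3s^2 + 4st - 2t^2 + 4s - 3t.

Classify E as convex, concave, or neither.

concave

E is quadratic, so its Hessian is the constant matrix H = [[-6, 4], [4, -4]].
det(H) = 8, tr(H) = -10.
det(H) > 0 and tr(H) < 0, so H is negative definite everywhere: concave.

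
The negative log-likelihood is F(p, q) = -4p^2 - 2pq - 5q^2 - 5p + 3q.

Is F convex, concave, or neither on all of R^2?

F is quadratic, so its Hessian is the constant matrix H = [[-8, -2], [-2, -10]].
det(H) = 76, tr(H) = -18.
det(H) > 0 and tr(H) < 0, so H is negative definite everywhere: concave.

concave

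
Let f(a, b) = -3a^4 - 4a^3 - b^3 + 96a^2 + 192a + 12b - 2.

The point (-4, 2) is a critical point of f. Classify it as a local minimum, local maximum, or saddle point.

The mixed partial ∂²f/∂a∂b is 0, so the Hessian at any point is diag(f_aa, f_bb) = diag(12(-3a^2 - 2a + 16), -6b).
At (-4, 2): H = diag(-288, -12).
Both eigenvalues are negative, so H is negative definite: a local maximum.

local maximum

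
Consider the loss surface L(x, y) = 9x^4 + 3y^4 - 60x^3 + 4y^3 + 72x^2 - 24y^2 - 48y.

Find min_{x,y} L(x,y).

L(x,y) separates as P(x) + Q(y), so its minimum is min P + min Q.
P'(x) = 36x(x - 4)(x - 1) vanishes at x ∈ {0, 1, 4}; Q'(y) = 12(y - 2)(y + 1)(y + 2) vanishes at y ∈ {-2, -1, 2}.
Local minima of P (where P''>0): P(0)=0, P(4)=-384. Local minima of Q: Q(-2)=16, Q(2)=-112.
So the global minimum of L is P(4) + Q(2) = -384 − 112 = -496, attained at (4, 2).

-496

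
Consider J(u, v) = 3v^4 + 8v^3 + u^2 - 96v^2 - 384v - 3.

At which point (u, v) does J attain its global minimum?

J(u,v) separates as P(u) + Q(v) − 3, so its minimum is min P + min Q − 3.
P'(u) = 2u vanishes at u ∈ {0}; Q'(v) = 12(v - 4)(v + 2)(v + 4) vanishes at v ∈ {-4, -2, 4}.
Local minima of P (where P''>0): P(0)=0. Local minima of Q: Q(-4)=256, Q(4)=-1792.
So the global minimum of J is P(0) + Q(4) − 3 = 0 − 1792 − 3 = -1795, attained at (0, 4).

(0, 4)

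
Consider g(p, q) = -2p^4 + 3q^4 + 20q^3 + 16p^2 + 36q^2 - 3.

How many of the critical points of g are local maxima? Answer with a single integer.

2

g separates as a function of p plus a function of q, so ∇g=0 decouples.
∂g/∂p = -8p(p - 2)(p + 2) = 0 at p ∈ {-2, 0, 2}; ∂g/∂q = 12q(q + 2)(q + 3) = 0 at q ∈ {-3, -2, 0}.
The Hessian is diagonal: diag(g_pp, g_qq). Second derivatives: g_pp(-2)=-64, g_pp(0)=32, g_pp(2)=-64; g_qq(-3)=36, g_qq(-2)=-24, g_qq(0)=72.
Local maxima occur where both diagonal entries negative: (-2, -2), (2, -2). Count: 2.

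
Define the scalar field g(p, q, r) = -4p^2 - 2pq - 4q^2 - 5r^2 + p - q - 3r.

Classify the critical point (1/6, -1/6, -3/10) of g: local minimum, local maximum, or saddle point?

local maximum

The Hessian is constant: H = [[-8, -2, 0], [-2, -8, 0], [0, 0, -10]].
Leading principal minors: Δ₁ = -8, Δ₂ = 60, Δ₃ = -600.
The minors alternate sign starting negative (−, +, −), so H is negative definite: a local maximum.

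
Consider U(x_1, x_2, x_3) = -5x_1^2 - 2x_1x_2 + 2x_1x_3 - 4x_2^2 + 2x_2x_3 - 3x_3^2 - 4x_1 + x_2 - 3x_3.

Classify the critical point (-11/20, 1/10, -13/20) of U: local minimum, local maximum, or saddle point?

The Hessian is constant: H = [[-10, -2, 2], [-2, -8, 2], [2, 2, -6]].
Leading principal minors: Δ₁ = -10, Δ₂ = 76, Δ₃ = -400.
The minors alternate sign starting negative (−, +, −), so H is negative definite: a local maximum.

local maximum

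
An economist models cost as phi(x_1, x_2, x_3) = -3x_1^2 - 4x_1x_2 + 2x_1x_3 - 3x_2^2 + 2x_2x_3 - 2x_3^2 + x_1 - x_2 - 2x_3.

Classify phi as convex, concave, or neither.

phi is quadratic, so its Hessian is the constant matrix H = [[-6, -4, 2], [-4, -6, 2], [2, 2, -4]].
Leading principal minors: -6, 20, -64.
Signs alternate −, +, − ⇒ H ≺ 0 ⇒ concave.

concave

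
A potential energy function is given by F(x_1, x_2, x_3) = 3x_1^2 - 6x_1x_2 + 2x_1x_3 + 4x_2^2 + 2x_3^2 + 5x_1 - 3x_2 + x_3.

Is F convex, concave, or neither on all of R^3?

convex

F is quadratic, so its Hessian is the constant matrix H = [[6, -6, 2], [-6, 8, 0], [2, 0, 4]].
Leading principal minors: 6, 12, 16.
All positive ⇒ H ≻ 0 ⇒ convex.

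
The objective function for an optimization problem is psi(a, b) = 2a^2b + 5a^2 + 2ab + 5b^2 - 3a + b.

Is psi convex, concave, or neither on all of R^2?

neither

The term 2a^2b is cubic, so the Hessian is not constant.
∂²psi/∂a² = 4b + 10, which takes both signs as b varies (negative for sufficiently negative b). A diagonal entry of the Hessian changing sign means the Hessian is neither positive- nor negative-semidefinite on all of R^2.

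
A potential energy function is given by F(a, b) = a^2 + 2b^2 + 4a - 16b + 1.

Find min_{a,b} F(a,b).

F(a,b) separates as P(a) + Q(b) + 1, so its minimum is min P + min Q + 1.
P'(a) = 2a + 4 vanishes at a ∈ {-2}; Q'(b) = 4b - 16 vanishes at b ∈ {4}.
Local minima of P (where P''>0): P(-2)=-4. Local minima of Q: Q(4)=-32.
So the global minimum of F is P(-2) + Q(4) + 1 = -4 − 32 + 1 = -35, attained at (-2, 4).

-35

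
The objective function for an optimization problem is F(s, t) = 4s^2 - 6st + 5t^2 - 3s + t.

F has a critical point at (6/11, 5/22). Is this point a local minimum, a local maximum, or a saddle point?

The Hessian of F is constant: H = [[8, -6], [-6, 10]].
det(H) = 8·10 − (-6)² = 44.
det(H) > 0 and tr(H) = 18 > 0, so H is positive definite and the point is a local minimum.

local minimum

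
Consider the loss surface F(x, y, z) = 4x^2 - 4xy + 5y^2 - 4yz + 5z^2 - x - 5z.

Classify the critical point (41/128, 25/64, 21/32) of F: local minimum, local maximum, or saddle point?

local minimum

The Hessian is constant: H = [[8, -4, 0], [-4, 10, -4], [0, -4, 10]].
Leading principal minors: Δ₁ = 8, Δ₂ = 64, Δ₃ = 512.
All leading minors are positive, so H is positive definite: a local minimum.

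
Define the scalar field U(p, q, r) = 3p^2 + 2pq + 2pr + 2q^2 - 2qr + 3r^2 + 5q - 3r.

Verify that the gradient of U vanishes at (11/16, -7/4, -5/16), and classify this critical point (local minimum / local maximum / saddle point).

local minimum

∇U = (6p + 2q + 2r, 2p + 4q - 2r + 5, 2p - 2q + 6r - 3); substituting (11/16, -7/4, -5/16) gives ∇U = (0, 0, 0), so (11/16, -7/4, -5/16) is indeed a critical point.
The Hessian is constant: H = [[6, 2, 2], [2, 4, -2], [2, -2, 6]].
Leading principal minors: Δ₁ = 6, Δ₂ = 20, Δ₃ = 64.
All leading minors are positive, so H is positive definite: a local minimum.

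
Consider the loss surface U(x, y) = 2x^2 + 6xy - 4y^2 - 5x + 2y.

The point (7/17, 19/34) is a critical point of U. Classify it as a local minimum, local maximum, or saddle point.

The Hessian of U is constant: H = [[4, 6], [6, -8]].
det(H) = 4·(-8) − 6² = -68.
Since det(H) < 0, H is indefinite and the critical point is a saddle point.

saddle point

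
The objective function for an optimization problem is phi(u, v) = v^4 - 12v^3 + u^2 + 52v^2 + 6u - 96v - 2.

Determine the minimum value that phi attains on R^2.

-75

phi(u,v) separates as P(u) + Q(v) − 2, so its minimum is min P + min Q − 2.
P'(u) = 2u + 6 vanishes at u ∈ {-3}; Q'(v) = 4(v - 4)(v - 3)(v - 2) vanishes at v ∈ {2, 3, 4}.
Local minima of P (where P''>0): P(-3)=-9. Local minima of Q: Q(2)=-64, Q(4)=-64.
So the global minimum of phi is P(-3) + Q(2) − 2 = -9 − 64 − 2 = -75, attained at (-3, 2).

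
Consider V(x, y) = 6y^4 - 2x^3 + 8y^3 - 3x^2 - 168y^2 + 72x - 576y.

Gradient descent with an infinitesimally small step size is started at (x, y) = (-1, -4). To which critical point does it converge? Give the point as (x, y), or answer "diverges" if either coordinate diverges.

(-4, -3)

V is separable, so gradient descent decouples: x follows -∂V/∂x, y follows -∂V/∂y.
∂V/∂x = -6(x - 3)(x + 4); at x=-1 this is 72, so x decreases.
∂V/∂y = 24(y - 4)(y + 2)(y + 3); at y=-4 this is -384, so y increases.
x converges to its nearest critical value -4 (a local min of the x-part); y converges to -3. The iterate converges to (-4, -3).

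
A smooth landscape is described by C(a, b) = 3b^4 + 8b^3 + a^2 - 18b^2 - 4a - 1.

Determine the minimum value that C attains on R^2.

C(a,b) separates as P(a) + Q(b) − 1, so its minimum is min P + min Q − 1.
P'(a) = 2a - 4 vanishes at a ∈ {2}; Q'(b) = 12b(b - 1)(b + 3) vanishes at b ∈ {-3, 0, 1}.
Local minima of P (where P''>0): P(2)=-4. Local minima of Q: Q(-3)=-135, Q(1)=-7.
So the global minimum of C is P(2) + Q(-3) − 1 = -4 − 135 − 1 = -140, attained at (2, -3).

-140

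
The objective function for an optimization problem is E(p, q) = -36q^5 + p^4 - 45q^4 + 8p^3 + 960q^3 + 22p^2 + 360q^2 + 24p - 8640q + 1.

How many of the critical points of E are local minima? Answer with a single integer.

4

E separates as a function of p plus a function of q, so ∇E=0 decouples.
∂E/∂p = 4(p + 1)(p + 2)(p + 3) = 0 at p ∈ {-3, -2, -1}; ∂E/∂q = -180(q - 3)(q - 2)(q + 2)(q + 4) = 0 at q ∈ {-4, -2, 2, 3}.
The Hessian is diagonal: diag(E_pp, E_qq). Second derivatives: E_pp(-3)=8, E_pp(-2)=-4, E_pp(-1)=8; E_qq(-4)=15120, E_qq(-2)=-7200, E_qq(2)=4320, E_qq(3)=-6300.
Local minima occur where both diagonal entries positive: (-3, -4), (-3, 2), (-1, -4), (-1, 2). Count: 4.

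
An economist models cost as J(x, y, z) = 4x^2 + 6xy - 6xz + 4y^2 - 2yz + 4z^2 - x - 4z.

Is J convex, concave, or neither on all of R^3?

convex

J is quadratic, so its Hessian is the constant matrix H = [[8, 6, -6], [6, 8, -2], [-6, -2, 8]].
Leading principal minors: 8, 28, 48.
All positive ⇒ H ≻ 0 ⇒ convex.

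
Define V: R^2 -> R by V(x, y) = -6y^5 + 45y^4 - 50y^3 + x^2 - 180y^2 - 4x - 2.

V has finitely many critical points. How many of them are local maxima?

V separates as a function of x plus a function of y, so ∇V=0 decouples.
∂V/∂x = 2(x - 2) = 0 at x ∈ {2}; ∂V/∂y = -30y(y - 4)(y - 3)(y + 1) = 0 at y ∈ {-1, 0, 3, 4}.
The Hessian is diagonal: diag(V_xx, V_yy). Second derivatives: V_xx(2)=2; V_yy(-1)=600, V_yy(0)=-360, V_yy(3)=360, V_yy(4)=-600.
Local maxima occur where both diagonal entries negative: none. Count: 0.

0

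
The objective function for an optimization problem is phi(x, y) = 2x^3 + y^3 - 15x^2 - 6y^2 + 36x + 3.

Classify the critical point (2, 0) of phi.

The mixed partial ∂²phi/∂x∂y is 0, so the Hessian at any point is diag(phi_xx, phi_yy) = diag(6(2x - 5), 6(y - 2)).
At (2, 0): H = diag(-6, -12).
Both eigenvalues are negative, so H is negative definite: a local maximum.

local maximum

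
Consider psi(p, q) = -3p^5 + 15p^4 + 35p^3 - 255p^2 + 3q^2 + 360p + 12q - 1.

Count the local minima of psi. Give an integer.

2

psi separates as a function of p plus a function of q, so ∇psi=0 decouples.
∂psi/∂p = -15(p - 4)(p - 2)(p - 1)(p + 3) = 0 at p ∈ {-3, 1, 2, 4}; ∂psi/∂q = 6(q + 2) = 0 at q ∈ {-2}.
The Hessian is diagonal: diag(psi_pp, psi_qq). Second derivatives: psi_pp(-3)=2100, psi_pp(1)=-180, psi_pp(2)=150, psi_pp(4)=-630; psi_qq(-2)=6.
Local minima occur where both diagonal entries positive: (-3, -2), (2, -2). Count: 2.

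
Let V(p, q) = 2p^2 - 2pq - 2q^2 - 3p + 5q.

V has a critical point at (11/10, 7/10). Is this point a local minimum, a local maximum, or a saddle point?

The Hessian of V is constant: H = [[4, -2], [-2, -4]].
det(H) = 4·(-4) − (-2)² = -20.
Since det(H) < 0, H is indefinite and the critical point is a saddle point.

saddle point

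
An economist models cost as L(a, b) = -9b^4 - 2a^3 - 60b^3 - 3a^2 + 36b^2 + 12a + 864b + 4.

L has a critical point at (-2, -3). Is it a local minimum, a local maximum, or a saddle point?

local minimum

The mixed partial ∂²L/∂a∂b is 0, so the Hessian at any point is diag(L_aa, L_bb) = diag(-6(2a + 1), 36(-3b^2 - 10b + 2)).
At (-2, -3): H = diag(18, 180).
Both eigenvalues are positive, so H is positive definite: a local minimum.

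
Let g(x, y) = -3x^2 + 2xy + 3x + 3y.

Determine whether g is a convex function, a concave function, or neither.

g is quadratic, so its Hessian is the constant matrix H = [[-6, 2], [2, 0]].
det(H) = -4, tr(H) = -6.
det(H) < 0, so H is indefinite: neither convex nor concave.

neither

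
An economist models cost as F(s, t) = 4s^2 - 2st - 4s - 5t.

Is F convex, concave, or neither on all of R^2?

neither

F is quadratic, so its Hessian is the constant matrix H = [[8, -2], [-2, 0]].
det(H) = -4, tr(H) = 8.
det(H) < 0, so H is indefinite: neither convex nor concave.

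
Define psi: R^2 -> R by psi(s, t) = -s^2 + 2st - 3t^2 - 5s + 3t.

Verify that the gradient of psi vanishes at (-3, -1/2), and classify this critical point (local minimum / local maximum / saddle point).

local maximum

∇psi = (-2s + 2t - 5, 2s - 6t + 3); substituting (-3, -1/2) gives ∇psi = (0, 0), so (-3, -1/2) is indeed a critical point.
The Hessian of psi is constant: H = [[-2, 2], [2, -6]].
det(H) = (-2)·(-6) − 2² = 8.
det(H) > 0 and tr(H) = -8 < 0, so H is negative definite and the point is a local maximum.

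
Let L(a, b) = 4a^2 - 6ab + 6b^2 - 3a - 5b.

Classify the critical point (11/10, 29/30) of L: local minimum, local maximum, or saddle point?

local minimum

The Hessian of L is constant: H = [[8, -6], [-6, 12]].
det(H) = 8·12 − (-6)² = 60.
det(H) > 0 and tr(H) = 20 > 0, so H is positive definite and the point is a local minimum.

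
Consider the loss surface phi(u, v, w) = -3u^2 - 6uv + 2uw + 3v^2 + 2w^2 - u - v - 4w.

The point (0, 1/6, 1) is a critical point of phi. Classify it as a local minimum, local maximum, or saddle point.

saddle point

The Hessian is constant: H = [[-6, -6, 2], [-6, 6, 0], [2, 0, 4]].
Leading principal minors: Δ₁ = -6, Δ₂ = -72, Δ₃ = -312.
The minors fit neither the all-positive nor the alternating-sign pattern, so H is indefinite: a saddle point.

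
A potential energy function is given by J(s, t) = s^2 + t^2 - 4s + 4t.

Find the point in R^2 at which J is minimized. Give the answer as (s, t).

J(s,t) separates as P(s) + Q(t), so its minimum is min P + min Q.
P'(s) = 2s - 4 vanishes at s ∈ {2}; Q'(t) = 2(t + 2) vanishes at t ∈ {-2}.
Local minima of P (where P''>0): P(2)=-4. Local minima of Q: Q(-2)=-4.
So the global minimum of J is P(2) + Q(-2) = -4 − 4 = -8, attained at (2, -2).

(2, -2)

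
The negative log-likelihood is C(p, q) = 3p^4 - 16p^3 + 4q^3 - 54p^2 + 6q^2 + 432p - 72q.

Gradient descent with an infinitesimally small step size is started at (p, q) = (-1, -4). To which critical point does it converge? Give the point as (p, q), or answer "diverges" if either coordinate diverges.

diverges

C is separable, so gradient descent decouples: p follows -∂C/∂p, q follows -∂C/∂q.
∂C/∂p = 12(p - 4)(p - 3)(p + 3); at p=-1 this is 480, so p decreases.
∂C/∂q = 12(q - 2)(q + 3); at q=-4 this is 72, so q decreases.
The q-coordinate has no critical point in that direction and runs off to infinity.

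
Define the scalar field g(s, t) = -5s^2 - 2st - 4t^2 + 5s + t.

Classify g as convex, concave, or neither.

g is quadratic, so its Hessian is the constant matrix H = [[-10, -2], [-2, -8]].
det(H) = 76, tr(H) = -18.
det(H) > 0 and tr(H) < 0, so H is negative definite everywhere: concave.

concave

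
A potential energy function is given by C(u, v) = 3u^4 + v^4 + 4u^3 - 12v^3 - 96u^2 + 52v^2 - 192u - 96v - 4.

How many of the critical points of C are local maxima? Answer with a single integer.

1

C separates as a function of u plus a function of v, so ∇C=0 decouples.
∂C/∂u = 12(u - 4)(u + 1)(u + 4) = 0 at u ∈ {-4, -1, 4}; ∂C/∂v = 4(v - 4)(v - 3)(v - 2) = 0 at v ∈ {2, 3, 4}.
The Hessian is diagonal: diag(C_uu, C_vv). Second derivatives: C_uu(-4)=288, C_uu(-1)=-180, C_uu(4)=480; C_vv(2)=8, C_vv(3)=-4, C_vv(4)=8.
Local maxima occur where both diagonal entries negative: (-1, 3). Count: 1.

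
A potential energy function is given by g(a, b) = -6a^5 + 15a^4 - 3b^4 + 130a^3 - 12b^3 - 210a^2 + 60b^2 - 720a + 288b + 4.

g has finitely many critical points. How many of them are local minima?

2

g separates as a function of a plus a function of b, so ∇g=0 decouples.
∂g/∂a = -30(a - 4)(a - 2)(a + 1)(a + 3) = 0 at a ∈ {-3, -1, 2, 4}; ∂g/∂b = -12(b - 3)(b + 2)(b + 4) = 0 at b ∈ {-4, -2, 3}.
The Hessian is diagonal: diag(g_aa, g_bb). Second derivatives: g_aa(-3)=2100, g_aa(-1)=-900, g_aa(2)=900, g_aa(4)=-2100; g_bb(-4)=-168, g_bb(-2)=120, g_bb(3)=-420.
Local minima occur where both diagonal entries positive: (-3, -2), (2, -2). Count: 2.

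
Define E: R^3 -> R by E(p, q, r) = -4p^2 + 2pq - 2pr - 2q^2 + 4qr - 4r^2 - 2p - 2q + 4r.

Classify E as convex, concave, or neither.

concave

E is quadratic, so its Hessian is the constant matrix H = [[-8, 2, -2], [2, -4, 4], [-2, 4, -8]].
Leading principal minors: -8, 28, -112.
Signs alternate −, +, − ⇒ H ≺ 0 ⇒ concave.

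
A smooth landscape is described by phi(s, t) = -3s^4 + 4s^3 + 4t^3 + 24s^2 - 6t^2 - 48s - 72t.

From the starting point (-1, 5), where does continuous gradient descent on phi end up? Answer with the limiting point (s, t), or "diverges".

(1, 3)

phi is separable, so gradient descent decouples: s follows -∂phi/∂s, t follows -∂phi/∂t.
∂phi/∂s = -12(s - 2)(s - 1)(s + 2); at s=-1 this is -72, so s increases.
∂phi/∂t = 12(t - 3)(t + 2); at t=5 this is 168, so t decreases.
s converges to its nearest critical value 1 (a local min of the s-part); t converges to 3. The iterate converges to (1, 3).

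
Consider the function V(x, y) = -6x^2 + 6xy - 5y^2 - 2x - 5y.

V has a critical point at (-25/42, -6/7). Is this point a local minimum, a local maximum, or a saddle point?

The Hessian of V is constant: H = [[-12, 6], [6, -10]].
det(H) = (-12)·(-10) − 6² = 84.
det(H) > 0 and tr(H) = -22 < 0, so H is negative definite and the point is a local maximum.

local maximum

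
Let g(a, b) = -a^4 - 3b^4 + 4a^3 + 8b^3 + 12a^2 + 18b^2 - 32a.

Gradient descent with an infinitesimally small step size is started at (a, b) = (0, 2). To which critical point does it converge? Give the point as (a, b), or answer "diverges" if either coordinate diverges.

(1, 0)

g is separable, so gradient descent decouples: a follows -∂g/∂a, b follows -∂g/∂b.
∂g/∂a = -4(a - 4)(a - 1)(a + 2); at a=0 this is -32, so a increases.
∂g/∂b = -12b(b - 3)(b + 1); at b=2 this is 72, so b decreases.
a converges to its nearest critical value 1 (a local min of the a-part); b converges to 0. The iterate converges to (1, 0).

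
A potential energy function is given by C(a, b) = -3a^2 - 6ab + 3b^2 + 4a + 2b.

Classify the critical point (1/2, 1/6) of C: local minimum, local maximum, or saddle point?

saddle point

The Hessian of C is constant: H = [[-6, -6], [-6, 6]].
det(H) = (-6)·6 − (-6)² = -72.
Since det(H) < 0, H is indefinite and the critical point is a saddle point.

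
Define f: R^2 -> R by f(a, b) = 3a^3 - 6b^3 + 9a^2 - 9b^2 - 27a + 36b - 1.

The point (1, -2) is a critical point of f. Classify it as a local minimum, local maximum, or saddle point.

The mixed partial ∂²f/∂a∂b is 0, so the Hessian at any point is diag(f_aa, f_bb) = diag(18(a + 1), -18(2b + 1)).
At (1, -2): H = diag(36, 54).
Both eigenvalues are positive, so H is positive definite: a local minimum.

local minimum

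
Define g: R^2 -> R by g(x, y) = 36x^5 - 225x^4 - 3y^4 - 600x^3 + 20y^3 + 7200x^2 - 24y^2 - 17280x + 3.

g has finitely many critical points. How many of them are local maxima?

g separates as a function of x plus a function of y, so ∇g=0 decouples.
∂g/∂x = 180(x - 4)(x - 3)(x - 2)(x + 4) = 0 at x ∈ {-4, 2, 3, 4}; ∂g/∂y = -12y(y - 4)(y - 1) = 0 at y ∈ {0, 1, 4}.
The Hessian is diagonal: diag(g_xx, g_yy). Second derivatives: g_xx(-4)=-60480, g_xx(2)=2160, g_xx(3)=-1260, g_xx(4)=2880; g_yy(0)=-48, g_yy(1)=36, g_yy(4)=-144.
Local maxima occur where both diagonal entries negative: (-4, 0), (-4, 4), (3, 0), (3, 4). Count: 4.

4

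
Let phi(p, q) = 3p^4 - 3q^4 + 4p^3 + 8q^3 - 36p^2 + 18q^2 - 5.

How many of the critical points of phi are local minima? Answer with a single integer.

phi separates as a function of p plus a function of q, so ∇phi=0 decouples.
∂phi/∂p = 12p(p - 2)(p + 3) = 0 at p ∈ {-3, 0, 2}; ∂phi/∂q = -12q(q - 3)(q + 1) = 0 at q ∈ {-1, 0, 3}.
The Hessian is diagonal: diag(phi_pp, phi_qq). Second derivatives: phi_pp(-3)=180, phi_pp(0)=-72, phi_pp(2)=120; phi_qq(-1)=-48, phi_qq(0)=36, phi_qq(3)=-144.
Local minima occur where both diagonal entries positive: (-3, 0), (2, 0). Count: 2.

2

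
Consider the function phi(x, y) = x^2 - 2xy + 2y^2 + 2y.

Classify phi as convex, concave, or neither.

phi is quadratic, so its Hessian is the constant matrix H = [[2, -2], [-2, 4]].
det(H) = 4, tr(H) = 6.
det(H) > 0 and tr(H) > 0, so H is positive definite everywhere: convex.

convex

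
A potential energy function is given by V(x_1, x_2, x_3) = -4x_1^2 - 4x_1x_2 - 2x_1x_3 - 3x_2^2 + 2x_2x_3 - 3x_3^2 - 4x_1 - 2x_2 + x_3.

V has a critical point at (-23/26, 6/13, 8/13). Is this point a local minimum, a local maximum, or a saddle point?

The Hessian is constant: H = [[-8, -4, -2], [-4, -6, 2], [-2, 2, -6]].
Leading principal minors: Δ₁ = -8, Δ₂ = 32, Δ₃ = -104.
The minors alternate sign starting negative (−, +, −), so H is negative definite: a local maximum.

local maximum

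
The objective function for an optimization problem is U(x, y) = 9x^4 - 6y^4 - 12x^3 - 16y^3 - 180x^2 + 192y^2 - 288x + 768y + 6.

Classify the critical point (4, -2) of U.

local minimum

The mixed partial ∂²U/∂x∂y is 0, so the Hessian at any point is diag(U_xx, U_yy) = diag(36(3x^2 - 2x - 10), 24(-3y^2 - 4y + 16)).
At (4, -2): H = diag(1080, 288).
Both eigenvalues are positive, so H is positive definite: a local minimum.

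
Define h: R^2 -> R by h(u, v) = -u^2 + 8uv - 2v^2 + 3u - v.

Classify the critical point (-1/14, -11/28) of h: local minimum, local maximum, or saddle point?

The Hessian of h is constant: H = [[-2, 8], [8, -4]].
det(H) = (-2)·(-4) − 8² = -56.
Since det(H) < 0, H is indefinite and the critical point is a saddle point.

saddle point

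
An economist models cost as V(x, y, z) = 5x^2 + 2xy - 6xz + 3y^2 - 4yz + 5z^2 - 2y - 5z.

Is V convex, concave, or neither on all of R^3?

convex

V is quadratic, so its Hessian is the constant matrix H = [[10, 2, -6], [2, 6, -4], [-6, -4, 10]].
Leading principal minors: 10, 56, 280.
All positive ⇒ H ≻ 0 ⇒ convex.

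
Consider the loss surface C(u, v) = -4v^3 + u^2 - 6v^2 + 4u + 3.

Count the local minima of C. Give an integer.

C separates as a function of u plus a function of v, so ∇C=0 decouples.
∂C/∂u = 2(u + 2) = 0 at u ∈ {-2}; ∂C/∂v = -12v(v + 1) = 0 at v ∈ {-1, 0}.
The Hessian is diagonal: diag(C_uu, C_vv). Second derivatives: C_uu(-2)=2; C_vv(-1)=12, C_vv(0)=-12.
Local minima occur where both diagonal entries positive: (-2, -1). Count: 1.

1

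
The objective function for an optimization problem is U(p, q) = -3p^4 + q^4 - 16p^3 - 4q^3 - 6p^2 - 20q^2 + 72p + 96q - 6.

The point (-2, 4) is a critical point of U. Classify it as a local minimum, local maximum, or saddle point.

local minimum

The mixed partial ∂²U/∂p∂q is 0, so the Hessian at any point is diag(U_pp, U_qq) = diag(-12(3p^2 + 8p + 1), 4(3q^2 - 6q - 10)).
At (-2, 4): H = diag(36, 56).
Both eigenvalues are positive, so H is positive definite: a local minimum.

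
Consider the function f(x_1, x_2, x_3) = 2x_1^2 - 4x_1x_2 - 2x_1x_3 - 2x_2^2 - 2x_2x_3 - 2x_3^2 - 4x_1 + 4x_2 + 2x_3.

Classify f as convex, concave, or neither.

neither

f is quadratic, so its Hessian is the constant matrix H = [[4, -4, -2], [-4, -4, -2], [-2, -2, -4]].
Leading principal minors: 4, -32, 96.
Neither pattern holds ⇒ H is indefinite ⇒ neither convex nor concave.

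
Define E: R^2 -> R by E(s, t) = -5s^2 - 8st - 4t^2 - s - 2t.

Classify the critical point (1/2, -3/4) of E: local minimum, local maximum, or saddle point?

local maximum

The Hessian of E is constant: H = [[-10, -8], [-8, -8]].
det(H) = (-10)·(-8) − (-8)² = 16.
det(H) > 0 and tr(H) = -18 < 0, so H is negative definite and the point is a local maximum.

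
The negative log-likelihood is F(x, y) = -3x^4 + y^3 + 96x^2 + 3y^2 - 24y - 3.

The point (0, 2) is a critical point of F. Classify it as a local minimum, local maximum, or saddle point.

local minimum

The mixed partial ∂²F/∂x∂y is 0, so the Hessian at any point is diag(F_xx, F_yy) = diag(12(-3x^2 + 16), 6(y + 1)).
At (0, 2): H = diag(192, 18).
Both eigenvalues are positive, so H is positive definite: a local minimum.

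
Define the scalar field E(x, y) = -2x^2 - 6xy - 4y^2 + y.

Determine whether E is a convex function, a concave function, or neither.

neither

E is quadratic, so its Hessian is the constant matrix H = [[-4, -6], [-6, -8]].
det(H) = -4, tr(H) = -12.
det(H) < 0, so H is indefinite: neither convex nor concave.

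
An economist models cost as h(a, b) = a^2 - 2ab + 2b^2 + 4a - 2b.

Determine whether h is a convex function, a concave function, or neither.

convex

h is quadratic, so its Hessian is the constant matrix H = [[2, -2], [-2, 4]].
det(H) = 4, tr(H) = 6.
det(H) > 0 and tr(H) > 0, so H is positive definite everywhere: convex.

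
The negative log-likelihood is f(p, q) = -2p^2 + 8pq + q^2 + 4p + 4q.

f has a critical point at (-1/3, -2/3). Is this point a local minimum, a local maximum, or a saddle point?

saddle point

The Hessian of f is constant: H = [[-4, 8], [8, 2]].
det(H) = (-4)·2 − 8² = -72.
Since det(H) < 0, H is indefinite and the critical point is a saddle point.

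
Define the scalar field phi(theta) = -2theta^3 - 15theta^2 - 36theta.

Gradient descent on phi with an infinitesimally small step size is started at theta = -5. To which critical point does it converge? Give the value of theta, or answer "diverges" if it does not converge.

phi'(theta) = -6(theta + 2)(theta + 3), so phi'(-5) = -36.
Gradient descent moves in the -phi' direction, i.e. theta is increasing.
The nearest critical point in that direction is theta = -3, where phi'' = 6 > 0 (a local minimum). The iterate converges there.

-3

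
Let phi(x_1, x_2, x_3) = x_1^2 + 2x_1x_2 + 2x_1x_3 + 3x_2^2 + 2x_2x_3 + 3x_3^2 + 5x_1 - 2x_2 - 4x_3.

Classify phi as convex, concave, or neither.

phi is quadratic, so its Hessian is the constant matrix H = [[2, 2, 2], [2, 6, 2], [2, 2, 6]].
Leading principal minors: 2, 8, 32.
All positive ⇒ H ≻ 0 ⇒ convex.

convex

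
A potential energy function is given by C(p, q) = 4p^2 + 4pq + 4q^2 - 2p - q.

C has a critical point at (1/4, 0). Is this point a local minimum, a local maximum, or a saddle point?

The Hessian of C is constant: H = [[8, 4], [4, 8]].
det(H) = 8·8 − 4² = 48.
det(H) > 0 and tr(H) = 16 > 0, so H is positive definite and the point is a local minimum.

local minimum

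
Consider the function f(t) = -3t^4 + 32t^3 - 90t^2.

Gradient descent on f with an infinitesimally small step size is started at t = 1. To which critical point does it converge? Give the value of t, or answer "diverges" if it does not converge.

3

f'(t) = -12t(t - 5)(t - 3), so f'(1) = -96.
Gradient descent moves in the -f' direction, i.e. t is increasing.
The nearest critical point in that direction is t = 3, where f'' = 72 > 0 (a local minimum). The iterate converges there.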